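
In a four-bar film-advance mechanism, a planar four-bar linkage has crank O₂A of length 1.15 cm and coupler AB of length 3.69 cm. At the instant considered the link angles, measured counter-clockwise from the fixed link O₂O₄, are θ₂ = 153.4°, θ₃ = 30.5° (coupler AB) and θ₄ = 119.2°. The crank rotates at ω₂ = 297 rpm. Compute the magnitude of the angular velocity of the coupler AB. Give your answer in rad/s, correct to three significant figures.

5.45

ω₂ = 31.1 rad/s (from 297 rpm).
Differentiating the loop-closure r₂e^{iθ₂}+r₃e^{iθ₃}=r₁+r₄e^{iθ₄} gives r₂ω₂e^{iθ₂}+r₃ω₃e^{iθ₃}=r₄ω₄e^{iθ₄}.
Eliminating the other unknown: ω₃ = r₂ω₂ sin(θ₄−θ₂) / [r₃ sin(θ₃−θ₄)].
Numerator sine = -0.56208; denominator sine = -0.99974.
Result = 0.0115·31.1·(-0.56208) / (0.0369·(-0.99974)) = +5.4497 rad/s; magnitude 5.4497 rad/s.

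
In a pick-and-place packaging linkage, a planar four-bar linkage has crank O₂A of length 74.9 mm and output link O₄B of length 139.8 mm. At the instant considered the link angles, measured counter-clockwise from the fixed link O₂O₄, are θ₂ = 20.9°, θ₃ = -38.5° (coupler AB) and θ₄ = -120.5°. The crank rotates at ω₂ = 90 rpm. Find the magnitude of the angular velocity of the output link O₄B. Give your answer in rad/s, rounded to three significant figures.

4.39

ω₂ = 9.425 rad/s (from 90 rpm).
Differentiating the loop-closure r₂e^{iθ₂}+r₃e^{iθ₃}=r₁+r₄e^{iθ₄} gives r₂ω₂e^{iθ₂}+r₃ω₃e^{iθ₃}=r₄ω₄e^{iθ₄}.
Eliminating the other unknown: ω₄ = r₂ω₂ sin(θ₂−θ₃) / [r₄ sin(θ₄−θ₃)].
Numerator sine = +0.86074; denominator sine = -0.99027.
Result = 0.0749·9.425·(+0.86074) / (0.1398·(-0.99027)) = -4.389 rad/s; magnitude 4.389 rad/s.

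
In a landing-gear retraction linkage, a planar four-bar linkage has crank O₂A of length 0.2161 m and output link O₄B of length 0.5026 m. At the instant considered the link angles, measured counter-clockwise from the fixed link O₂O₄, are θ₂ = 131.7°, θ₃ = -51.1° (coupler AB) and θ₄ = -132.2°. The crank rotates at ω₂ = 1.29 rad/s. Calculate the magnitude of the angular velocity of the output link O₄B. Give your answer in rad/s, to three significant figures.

0.0274

ω₂ = 1.29 rad/s
Differentiating the loop-closure r₂e^{iθ₂}+r₃e^{iθ₃}=r₁+r₄e^{iθ₄} gives r₂ω₂e^{iθ₂}+r₃ω₃e^{iθ₃}=r₄ω₄e^{iθ₄}.
Eliminating the other unknown: ω₄ = r₂ω₂ sin(θ₂−θ₃) / [r₄ sin(θ₄−θ₃)].
Numerator sine = -0.04885; denominator sine = -0.98796.
Result = 0.2161·1.29·(-0.04885) / (0.5026·(-0.98796)) = +0.027425 rad/s; magnitude 0.027425 rad/s.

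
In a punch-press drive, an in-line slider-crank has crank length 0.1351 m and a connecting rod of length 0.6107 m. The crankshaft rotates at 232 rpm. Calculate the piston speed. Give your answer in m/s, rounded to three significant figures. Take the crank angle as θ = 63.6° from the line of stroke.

3.23

ω = 2π·232/60 = 24.29 rad/s
For an in-line slider-crank, x = r cosθ + √(L² − r² sin²θ), so v = −rω sinθ·[1 + r cosθ/√(L² − r² sin²θ)].
With r = 0.1351 m, L = 0.6107 m, θ = 63.6°: √(L² − r² sin²θ) = 0.59859 m.
v = −0.1351·24.29·0.89571·[1 + 0.1351·0.44464/0.59859] = -3.235 m/s.
|v| = 3.235 m/s.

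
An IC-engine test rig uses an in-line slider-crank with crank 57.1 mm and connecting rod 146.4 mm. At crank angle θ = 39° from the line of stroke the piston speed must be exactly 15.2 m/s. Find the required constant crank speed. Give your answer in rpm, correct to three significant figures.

For an in-line slider-crank, |v_piston| = rω|sinθ|·[1 + r cosθ/√(L² − r² sin²θ)].
With r = 0.0571 m, L = 0.1464 m, θ = 39°: the bracketed kinematic factor |dx/dθ| = 0.04717 m.
ω = v/|dx/dθ| = 15.2/0.04717 = 322.24 rad/s.
N = 60ω/(2π) = 3077.2 rpm.

3080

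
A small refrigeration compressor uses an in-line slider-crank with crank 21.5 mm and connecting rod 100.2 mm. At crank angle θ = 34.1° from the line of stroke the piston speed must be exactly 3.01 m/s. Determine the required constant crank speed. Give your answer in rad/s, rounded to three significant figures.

212

For an in-line slider-crank, |v_piston| = rω|sinθ|·[1 + r cosθ/√(L² − r² sin²θ)].
With r = 0.0215 m, L = 0.1002 m, θ = 34.1°: the bracketed kinematic factor |dx/dθ| = 0.014211 m.
ω = v/|dx/dθ| = 3.01/0.014211 = 211.81 rad/s.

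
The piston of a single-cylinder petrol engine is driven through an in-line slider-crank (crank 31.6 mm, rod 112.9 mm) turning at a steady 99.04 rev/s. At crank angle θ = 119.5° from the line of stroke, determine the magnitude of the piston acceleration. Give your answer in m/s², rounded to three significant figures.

7790

ω = 2π·99 = 622.3 rad/s
x(θ) = r cosθ + √(L² − r² sin²θ); with ω constant, a = ω²·d²x/dθ².
d²x/dθ² = −r cosθ − r²(cos2θ)/√u − r⁴ sin²2θ/(4u^{3/2}),  u = L² − r² sin²θ = 0.01199 m².
Substituting r = 0.0316 m, L = 0.1129 m, θ = 119.5°: d²x/dθ² = +0.020118 m.
a = ω²·d²x/dθ² = (622.3)²·(+0.020118) = +7790.5 m/s²;  |a| = 7790.5 m/s².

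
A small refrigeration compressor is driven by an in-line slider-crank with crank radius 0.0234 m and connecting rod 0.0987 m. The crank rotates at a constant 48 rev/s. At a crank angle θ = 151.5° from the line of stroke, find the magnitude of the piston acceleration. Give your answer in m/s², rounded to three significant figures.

1590

ω = 2π·48 = 301.6 rad/s
x(θ) = r cosθ + √(L² − r² sin²θ); with ω constant, a = ω²·d²x/dθ².
d²x/dθ² = −r cosθ − r²(cos2θ)/√u − r⁴ sin²2θ/(4u^{3/2}),  u = L² − r² sin²θ = 0.00961702 m².
Substituting r = 0.0234 m, L = 0.0987 m, θ = 151.5°: d²x/dθ² = +0.017467 m.
a = ω²·d²x/dθ² = (301.6)²·(+0.017467) = +1588.8 m/s²;  |a| = 1588.8 m/s².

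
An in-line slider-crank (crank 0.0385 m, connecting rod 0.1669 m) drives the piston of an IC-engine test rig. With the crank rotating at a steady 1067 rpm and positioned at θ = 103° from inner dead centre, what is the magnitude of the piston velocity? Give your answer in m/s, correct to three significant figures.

3.97

ω = 2π·1067/60 = 111.7 rad/s
For an in-line slider-crank, x = r cosθ + √(L² − r² sin²θ), so v = −rω sinθ·[1 + r cosθ/√(L² − r² sin²θ)].
With r = 0.0385 m, L = 0.1669 m, θ = 103°: √(L² − r² sin²θ) = 0.16263 m.
v = −0.0385·111.7·0.97437·[1 + 0.0385·-0.22495/0.16263] = -3.9684 m/s.
|v| = 3.9684 m/s.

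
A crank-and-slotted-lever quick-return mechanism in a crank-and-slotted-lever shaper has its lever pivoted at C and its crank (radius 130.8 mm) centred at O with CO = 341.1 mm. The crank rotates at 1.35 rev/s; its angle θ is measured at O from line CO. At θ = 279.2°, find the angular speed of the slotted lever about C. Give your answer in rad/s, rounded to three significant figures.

1.39

ω = 8.482 rad/s (from 1.35 rev/s).
Crank pin A relative to C: A = (d + r cosθ, r sinθ); lever angle φ = atan2(r sinθ, d + r cosθ).
Differentiating tanφ: φ̇ = rω(d cosθ + r)/(d² + r² + 2dr cosθ).
d² + r² + 2dr cosθ = |CA|² = 0.147724 m²;  d cosθ + r = +0.18534 m.
|ω_lever| = |0.1308·8.482·+0.18534| / 0.147724 = 1.392 rad/s.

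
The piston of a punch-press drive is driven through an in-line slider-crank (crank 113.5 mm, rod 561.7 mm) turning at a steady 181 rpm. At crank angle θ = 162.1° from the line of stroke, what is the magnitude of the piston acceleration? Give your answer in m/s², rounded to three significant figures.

ω = 2π·181/60 = 18.95 rad/s
x(θ) = r cosθ + √(L² − r² sin²θ); with ω constant, a = ω²·d²x/dθ².
d²x/dθ² = −r cosθ − r²(cos2θ)/√u − r⁴ sin²2θ/(4u^{3/2}),  u = L² − r² sin²θ = 0.31429 m².
Substituting r = 0.1135 m, L = 0.5617 m, θ = 162.1°: d²x/dθ² = +0.089288 m.
a = ω²·d²x/dθ² = (18.95)²·(+0.089288) = +32.078 m/s²;  |a| = 32.078 m/s².

32.1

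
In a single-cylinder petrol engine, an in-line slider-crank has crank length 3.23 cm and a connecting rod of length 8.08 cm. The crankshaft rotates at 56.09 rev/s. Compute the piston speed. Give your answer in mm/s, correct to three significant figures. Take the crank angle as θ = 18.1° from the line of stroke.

ω = 2π·56.1 = 352.4 rad/s
For an in-line slider-crank, x = r cosθ + √(L² − r² sin²θ), so v = −rω sinθ·[1 + r cosθ/√(L² − r² sin²θ)].
With r = 0.0323 m, L = 0.0808 m, θ = 18.1°: √(L² − r² sin²θ) = 0.080174 m.
v = −0.0323·352.4·0.31068·[1 + 0.0323·0.95052/0.080174] = -4.8908 m/s.
|v| = 4.8908 m/s = 4890.8 mm/s.

4890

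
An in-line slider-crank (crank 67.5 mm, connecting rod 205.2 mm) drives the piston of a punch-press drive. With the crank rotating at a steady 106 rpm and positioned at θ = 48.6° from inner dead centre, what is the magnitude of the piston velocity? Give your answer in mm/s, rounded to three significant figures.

688

ω = 2π·106/60 = 11.1 rad/s
For an in-line slider-crank, x = r cosθ + √(L² − r² sin²θ), so v = −rω sinθ·[1 + r cosθ/√(L² − r² sin²θ)].
With r = 0.0675 m, L = 0.2052 m, θ = 48.6°: √(L² − r² sin²θ) = 0.19886 m.
v = −0.0675·11.1·0.75011·[1 + 0.0675·0.66131/0.19886] = -0.6882 m/s.
|v| = 0.6882 m/s = 688.2 mm/s.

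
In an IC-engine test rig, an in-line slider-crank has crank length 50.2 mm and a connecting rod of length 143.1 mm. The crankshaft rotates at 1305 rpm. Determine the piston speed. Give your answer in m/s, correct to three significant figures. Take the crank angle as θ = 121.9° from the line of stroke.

ω = 2π·1305/60 = 136.7 rad/s
For an in-line slider-crank, x = r cosθ + √(L² − r² sin²θ), so v = −rω sinθ·[1 + r cosθ/√(L² − r² sin²θ)].
With r = 0.0502 m, L = 0.1431 m, θ = 121.9°: √(L² − r² sin²θ) = 0.13661 m.
v = −0.0502·136.7·0.84897·[1 + 0.0502·-0.52844/0.13661] = -4.6932 m/s.
|v| = 4.6932 m/s.

4.69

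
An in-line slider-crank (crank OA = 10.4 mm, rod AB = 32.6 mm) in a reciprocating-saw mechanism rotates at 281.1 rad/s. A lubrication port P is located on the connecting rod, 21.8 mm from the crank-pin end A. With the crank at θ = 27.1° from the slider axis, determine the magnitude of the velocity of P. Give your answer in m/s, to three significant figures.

ω = 281.1 rad/s.  Crank-pin speed |V_A| = rω = 2.9234 m/s, perpendicular to OA.
Rod angle: sinφ = −(r/L) sinθ ⇒ φ = -8.356°; ω_rod = −rω cosθ/√(L²−r²sin²θ) = -80.687 rad/s.
V_P = V_A + ω_rod × AP, with AP = 0.0218 m along the rod.
Components: V_Px = −rω sinθ − a·ω_rod·sinφ = -1.5874 m/s;  V_Py = rω cosθ + a·ω_rod·cosφ = +0.86217 m/s.
|V_P| = √(V_Px² + V_Py²) = 1.8064 m/s.

1.81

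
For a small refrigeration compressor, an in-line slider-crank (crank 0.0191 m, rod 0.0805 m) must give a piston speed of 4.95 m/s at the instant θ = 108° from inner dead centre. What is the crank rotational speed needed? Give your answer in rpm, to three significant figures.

For an in-line slider-crank, |v_piston| = rω|sinθ|·[1 + r cosθ/√(L² − r² sin²θ)].
With r = 0.0191 m, L = 0.0805 m, θ = 108°: the bracketed kinematic factor |dx/dθ| = 0.016798 m.
ω = v/|dx/dθ| = 4.95/0.016798 = 294.68 rad/s.
N = 60ω/(2π) = 2814 rpm.

2810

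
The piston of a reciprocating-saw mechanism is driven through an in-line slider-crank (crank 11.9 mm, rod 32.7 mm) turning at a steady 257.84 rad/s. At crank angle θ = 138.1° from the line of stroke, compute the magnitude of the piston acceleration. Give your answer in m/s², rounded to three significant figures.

546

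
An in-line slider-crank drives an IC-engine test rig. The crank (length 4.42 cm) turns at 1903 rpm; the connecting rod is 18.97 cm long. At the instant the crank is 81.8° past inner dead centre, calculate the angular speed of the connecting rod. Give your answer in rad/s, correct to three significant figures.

6.81

ω = 199.3 rad/s (converted from 1903 rpm).
The rod makes angle φ with the slider axis where L sinφ = r sinθ; differentiating, L cosφ·φ̇ = r ω cosθ.
L cosφ = √(L² − r² sin²θ) = 0.18459 m.
|ω_rod| = r ω |cosθ| / √(L² − r² sin²θ) = 0.0442·199.3·0.14263/0.18459 = 6.8061 rad/s.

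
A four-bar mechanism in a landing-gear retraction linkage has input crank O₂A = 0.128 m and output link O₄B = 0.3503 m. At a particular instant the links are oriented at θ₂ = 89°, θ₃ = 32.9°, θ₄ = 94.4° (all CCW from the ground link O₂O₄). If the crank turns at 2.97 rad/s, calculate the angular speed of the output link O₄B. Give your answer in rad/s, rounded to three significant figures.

ω₂ = 2.97 rad/s
Differentiating the loop-closure r₂e^{iθ₂}+r₃e^{iθ₃}=r₁+r₄e^{iθ₄} gives r₂ω₂e^{iθ₂}+r₃ω₃e^{iθ₃}=r₄ω₄e^{iθ₄}.
Eliminating the other unknown: ω₄ = r₂ω₂ sin(θ₂−θ₃) / [r₄ sin(θ₄−θ₃)].
Numerator sine = +0.83001; denominator sine = +0.87882.
Result = 0.128·2.97·(+0.83001) / (0.3503·(+0.87882)) = +1.025 rad/s; magnitude 1.025 rad/s.

1.02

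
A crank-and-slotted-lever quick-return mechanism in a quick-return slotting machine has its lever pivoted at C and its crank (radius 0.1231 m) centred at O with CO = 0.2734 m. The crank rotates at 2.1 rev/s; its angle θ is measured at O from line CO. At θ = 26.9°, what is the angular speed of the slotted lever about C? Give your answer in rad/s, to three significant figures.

3.98

ω = 13.19 rad/s (from 2.1 rev/s).
Crank pin A relative to C: A = (d + r cosθ, r sinθ); lever angle φ = atan2(r sinθ, d + r cosθ).
Differentiating tanφ: φ̇ = rω(d cosθ + r)/(d² + r² + 2dr cosθ).
d² + r² + 2dr cosθ = |CA|² = 0.149929 m²;  d cosθ + r = +0.36692 m.
|ω_lever| = |0.1231·13.19·+0.36692| / 0.149929 = 3.975 rad/s.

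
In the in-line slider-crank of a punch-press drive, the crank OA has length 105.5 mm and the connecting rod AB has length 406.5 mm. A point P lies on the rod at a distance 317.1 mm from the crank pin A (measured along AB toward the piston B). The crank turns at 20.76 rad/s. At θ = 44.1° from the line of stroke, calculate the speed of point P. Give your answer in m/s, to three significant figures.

1.78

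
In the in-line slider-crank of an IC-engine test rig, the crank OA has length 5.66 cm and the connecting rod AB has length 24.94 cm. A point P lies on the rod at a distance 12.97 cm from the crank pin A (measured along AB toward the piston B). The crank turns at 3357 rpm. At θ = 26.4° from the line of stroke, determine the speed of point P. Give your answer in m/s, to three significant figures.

13.0

ω = 351.5 rad/s.  Crank-pin speed |V_A| = rω = 19.897 m/s, perpendicular to OA.
Rod angle: sinφ = −(r/L) sinθ ⇒ φ = -5.791°; ω_rod = −rω cosθ/√(L²−r²sin²θ) = -71.827 rad/s.
V_P = V_A + ω_rod × AP, with AP = 0.1297 m along the rod.
Components: V_Px = −rω sinθ − a·ω_rod·sinφ = -9.7871 m/s;  V_Py = rω cosθ + a·ω_rod·cosφ = +8.5539 m/s.
|V_P| = √(V_Px² + V_Py²) = 12.998 m/s.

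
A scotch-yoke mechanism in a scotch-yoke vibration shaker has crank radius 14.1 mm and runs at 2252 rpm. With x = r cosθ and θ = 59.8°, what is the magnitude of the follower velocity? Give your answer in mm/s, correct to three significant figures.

2870

ω = 235.8 rad/s (from 2252 rpm).
x = r cosθ ⇒ ẋ = −rω sinθ.
|v| = rω|sinθ| = 0.0141·235.8·|sin 59.8°| = 2.8739 m/s = 2873.9 mm/s.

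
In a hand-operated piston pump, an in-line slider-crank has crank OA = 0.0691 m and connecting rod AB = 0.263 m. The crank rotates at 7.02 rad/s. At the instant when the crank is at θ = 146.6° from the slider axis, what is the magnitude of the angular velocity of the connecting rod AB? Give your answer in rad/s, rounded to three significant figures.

1.56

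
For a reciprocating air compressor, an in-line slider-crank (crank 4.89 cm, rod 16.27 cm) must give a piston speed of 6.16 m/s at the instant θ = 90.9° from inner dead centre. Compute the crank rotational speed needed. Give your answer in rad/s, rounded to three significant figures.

For an in-line slider-crank, |v_piston| = rω|sinθ|·[1 + r cosθ/√(L² − r² sin²θ)].
With r = 0.0489 m, L = 0.1627 m, θ = 90.9°: the bracketed kinematic factor |dx/dθ| = 0.048652 m.
ω = v/|dx/dθ| = 6.16/0.048652 = 126.61 rad/s.

127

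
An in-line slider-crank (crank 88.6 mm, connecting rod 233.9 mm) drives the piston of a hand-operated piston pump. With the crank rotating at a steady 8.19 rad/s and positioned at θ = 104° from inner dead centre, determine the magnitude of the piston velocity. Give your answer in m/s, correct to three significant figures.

ω = 8.19 rad/s
For an in-line slider-crank, x = r cosθ + √(L² − r² sin²θ), so v = −rω sinθ·[1 + r cosθ/√(L² − r² sin²θ)].
With r = 0.0886 m, L = 0.2339 m, θ = 104°: √(L² − r² sin²θ) = 0.21753 m.
v = −0.0886·8.19·0.97030·[1 + 0.0886·-0.24192/0.21753] = -0.6347 m/s.
|v| = 0.6347 m/s.

0.635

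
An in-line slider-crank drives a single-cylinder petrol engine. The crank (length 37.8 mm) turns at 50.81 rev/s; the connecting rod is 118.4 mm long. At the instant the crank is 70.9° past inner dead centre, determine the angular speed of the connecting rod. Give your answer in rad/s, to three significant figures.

35.0

ω = 319.2 rad/s (converted from 50.81 rev/s).
The rod makes angle φ with the slider axis where L sinφ = r sinθ; differentiating, L cosφ·φ̇ = r ω cosθ.
L cosφ = √(L² − r² sin²θ) = 0.11288 m.
|ω_rod| = r ω |cosθ| / √(L² − r² sin²θ) = 0.0378·319.2·0.32722/0.11288 = 34.981 rad/s.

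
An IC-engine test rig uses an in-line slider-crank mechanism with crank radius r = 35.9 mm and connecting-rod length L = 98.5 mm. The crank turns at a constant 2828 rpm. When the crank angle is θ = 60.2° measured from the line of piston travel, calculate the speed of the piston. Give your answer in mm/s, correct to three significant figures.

ω = 2π·2828/60 = 296.1 rad/s
For an in-line slider-crank, x = r cosθ + √(L² − r² sin²θ), so v = −rω sinθ·[1 + r cosθ/√(L² − r² sin²θ)].
With r = 0.0359 m, L = 0.0985 m, θ = 60.2°: √(L² − r² sin²θ) = 0.093444 m.
v = −0.0359·296.1·0.86777·[1 + 0.0359·0.49697/0.093444] = -10.987 m/s.
|v| = 10.987 m/s = 10987 mm/s.

11000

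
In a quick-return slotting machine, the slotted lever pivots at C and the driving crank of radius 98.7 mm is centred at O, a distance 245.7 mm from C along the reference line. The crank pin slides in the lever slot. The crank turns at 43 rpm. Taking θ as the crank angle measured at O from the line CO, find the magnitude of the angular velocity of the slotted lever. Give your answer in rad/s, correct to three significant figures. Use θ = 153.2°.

2.00

ω = 4.503 rad/s (from 43 rpm).
Crank pin A relative to C: A = (d + r cosθ, r sinθ); lever angle φ = atan2(r sinθ, d + r cosθ).
Differentiating tanφ: φ̇ = rω(d cosθ + r)/(d² + r² + 2dr cosθ).
d² + r² + 2dr cosθ = |CA|² = 0.0268187 m²;  d cosθ + r = -0.12061 m.
|ω_lever| = |0.0987·4.503·-0.12061| / 0.0268187 = 1.9987 rad/s.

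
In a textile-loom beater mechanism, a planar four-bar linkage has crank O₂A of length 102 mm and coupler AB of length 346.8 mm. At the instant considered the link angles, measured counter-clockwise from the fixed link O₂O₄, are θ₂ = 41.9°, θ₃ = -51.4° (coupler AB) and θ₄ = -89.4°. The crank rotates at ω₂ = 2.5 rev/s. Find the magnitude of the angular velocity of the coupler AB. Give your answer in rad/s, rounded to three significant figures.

5.64

ω₂ = 15.71 rad/s (from 2.5 rev/s).
Differentiating the loop-closure r₂e^{iθ₂}+r₃e^{iθ₃}=r₁+r₄e^{iθ₄} gives r₂ω₂e^{iθ₂}+r₃ω₃e^{iθ₃}=r₄ω₄e^{iθ₄}.
Eliminating the other unknown: ω₃ = r₂ω₂ sin(θ₄−θ₂) / [r₃ sin(θ₃−θ₄)].
Numerator sine = -0.75126; denominator sine = +0.61566.
Result = 0.102·15.71·(-0.75126) / (0.3468·(+0.61566)) = -5.6376 rad/s; magnitude 5.6376 rad/s.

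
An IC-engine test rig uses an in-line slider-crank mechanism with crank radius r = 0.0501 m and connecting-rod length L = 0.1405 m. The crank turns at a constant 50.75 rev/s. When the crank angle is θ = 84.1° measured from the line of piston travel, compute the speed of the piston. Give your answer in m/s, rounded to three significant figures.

ω = 2π·50.8 = 318.9 rad/s
For an in-line slider-crank, x = r cosθ + √(L² − r² sin²θ), so v = −rω sinθ·[1 + r cosθ/√(L² − r² sin²θ)].
With r = 0.0501 m, L = 0.1405 m, θ = 84.1°: √(L² − r² sin²θ) = 0.13136 m.
v = −0.0501·318.9·0.99470·[1 + 0.0501·0.10279/0.13136] = -16.514 m/s.
|v| = 16.514 m/s.

16.5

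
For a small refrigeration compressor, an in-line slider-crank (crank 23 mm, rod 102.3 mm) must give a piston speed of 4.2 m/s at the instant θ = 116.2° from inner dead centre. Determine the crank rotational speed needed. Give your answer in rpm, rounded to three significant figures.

For an in-line slider-crank, |v_piston| = rω|sinθ|·[1 + r cosθ/√(L² − r² sin²θ)].
With r = 0.023 m, L = 0.1023 m, θ = 116.2°: the bracketed kinematic factor |dx/dθ| = 0.018545 m.
ω = v/|dx/dθ| = 4.2/0.018545 = 226.47 rad/s.
N = 60ω/(2π) = 2162.6 rpm.

2160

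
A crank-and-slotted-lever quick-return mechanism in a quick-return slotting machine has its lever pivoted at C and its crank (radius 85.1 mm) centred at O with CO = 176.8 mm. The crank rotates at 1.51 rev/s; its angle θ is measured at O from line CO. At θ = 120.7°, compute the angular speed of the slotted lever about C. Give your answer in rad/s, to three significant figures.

0.180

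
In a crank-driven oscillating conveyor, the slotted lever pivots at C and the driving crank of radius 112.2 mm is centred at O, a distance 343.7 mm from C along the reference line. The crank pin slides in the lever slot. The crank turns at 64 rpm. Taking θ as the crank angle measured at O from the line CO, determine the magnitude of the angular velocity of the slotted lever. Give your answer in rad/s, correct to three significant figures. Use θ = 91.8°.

0.594

ω = 6.702 rad/s (from 64 rpm).
Crank pin A relative to C: A = (d + r cosθ, r sinθ); lever angle φ = atan2(r sinθ, d + r cosθ).
Differentiating tanφ: φ̇ = rω(d cosθ + r)/(d² + r² + 2dr cosθ).
d² + r² + 2dr cosθ = |CA|² = 0.128296 m²;  d cosθ + r = +0.1014 m.
|ω_lever| = |0.1122·6.702·+0.1014| / 0.128296 = 0.59435 rad/s.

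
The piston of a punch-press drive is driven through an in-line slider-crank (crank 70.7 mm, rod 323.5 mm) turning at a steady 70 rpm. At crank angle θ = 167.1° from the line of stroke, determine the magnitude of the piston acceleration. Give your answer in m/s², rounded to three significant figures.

ω = 2π·70/60 = 7.33 rad/s
x(θ) = r cosθ + √(L² − r² sin²θ); with ω constant, a = ω²·d²x/dθ².
d²x/dθ² = −r cosθ − r²(cos2θ)/√u − r⁴ sin²2θ/(4u^{3/2}),  u = L² − r² sin²θ = 0.104403 m².
Substituting r = 0.0707 m, L = 0.3235 m, θ = 167.1°: d²x/dθ² = +0.054953 m.
a = ω²·d²x/dθ² = (7.33)²·(+0.054953) = +2.9529 m/s²;  |a| = 2.9529 m/s².

2.95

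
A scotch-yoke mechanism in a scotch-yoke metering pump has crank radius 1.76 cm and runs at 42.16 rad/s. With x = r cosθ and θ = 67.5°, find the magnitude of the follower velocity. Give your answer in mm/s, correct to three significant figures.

686

ω = 42.16 rad/s
x = r cosθ ⇒ ẋ = −rω sinθ.
|v| = rω|sinθ| = 0.0176·42.16·|sin 67.5°| = 0.68553 m/s = 685.53 mm/s.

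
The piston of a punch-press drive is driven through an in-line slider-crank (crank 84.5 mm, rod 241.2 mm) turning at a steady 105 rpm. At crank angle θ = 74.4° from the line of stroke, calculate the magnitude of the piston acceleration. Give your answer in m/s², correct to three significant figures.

0.469

ω = 2π·105/60 = 11 rad/s
x(θ) = r cosθ + √(L² − r² sin²θ); with ω constant, a = ω²·d²x/dθ².
d²x/dθ² = −r cosθ − r²(cos2θ)/√u − r⁴ sin²2θ/(4u^{3/2}),  u = L² − r² sin²θ = 0.0515536 m².
Substituting r = 0.0845 m, L = 0.2412 m, θ = 74.4°: d²x/dθ² = +0.003883 m.
a = ω²·d²x/dθ² = (11)²·(+0.003883) = +0.46947 m/s²;  |a| = 0.46947 m/s².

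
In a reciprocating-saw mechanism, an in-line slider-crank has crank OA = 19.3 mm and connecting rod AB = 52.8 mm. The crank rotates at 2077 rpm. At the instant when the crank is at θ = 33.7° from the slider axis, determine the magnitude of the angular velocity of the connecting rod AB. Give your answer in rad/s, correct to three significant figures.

67.5

ω = 217.5 rad/s (converted from 2077 rpm).
The rod makes angle φ with the slider axis where L sinφ = r sinθ; differentiating, L cosφ·φ̇ = r ω cosθ.
L cosφ = √(L² − r² sin²θ) = 0.051703 m.
|ω_rod| = r ω |cosθ| / √(L² − r² sin²θ) = 0.0193·217.5·0.83195/0.051703 = 67.547 rad/s.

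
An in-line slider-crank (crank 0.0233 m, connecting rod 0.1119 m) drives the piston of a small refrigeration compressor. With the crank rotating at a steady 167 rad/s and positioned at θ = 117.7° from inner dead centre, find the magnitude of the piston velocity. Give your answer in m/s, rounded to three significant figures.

ω = 167 rad/s
For an in-line slider-crank, x = r cosθ + √(L² − r² sin²θ), so v = −rω sinθ·[1 + r cosθ/√(L² − r² sin²θ)].
With r = 0.0233 m, L = 0.1119 m, θ = 117.7°: √(L² − r² sin²θ) = 0.10998 m.
v = −0.0233·167·0.88539·[1 + 0.0233·-0.46484/0.10998] = -3.1059 m/s.
|v| = 3.1059 m/s.

3.11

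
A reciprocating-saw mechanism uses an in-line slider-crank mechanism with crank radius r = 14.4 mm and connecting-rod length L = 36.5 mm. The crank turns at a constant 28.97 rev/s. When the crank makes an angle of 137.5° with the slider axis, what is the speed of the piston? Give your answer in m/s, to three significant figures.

1.24

ω = 2π·29 = 182 rad/s
For an in-line slider-crank, x = r cosθ + √(L² − r² sin²θ), so v = −rω sinθ·[1 + r cosθ/√(L² − r² sin²θ)].
With r = 0.0144 m, L = 0.0365 m, θ = 137.5°: √(L² − r² sin²θ) = 0.03518 m.
v = −0.0144·182·0.67559·[1 + 0.0144·-0.73728/0.03518] = -1.2364 m/s.
|v| = 1.2364 m/s.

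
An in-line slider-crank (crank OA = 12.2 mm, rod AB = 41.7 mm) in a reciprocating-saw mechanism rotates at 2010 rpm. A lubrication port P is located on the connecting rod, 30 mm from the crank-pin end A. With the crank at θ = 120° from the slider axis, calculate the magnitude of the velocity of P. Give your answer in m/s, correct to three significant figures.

ω = 210.5 rad/s.  Crank-pin speed |V_A| = rω = 2.5679 m/s, perpendicular to OA.
Rod angle: sinφ = −(r/L) sinθ ⇒ φ = -14.677°; ω_rod = −rω cosθ/√(L²−r²sin²θ) = +31.829 rad/s.
V_P = V_A + ω_rod × AP, with AP = 0.03 m along the rod.
Components: V_Px = −rω sinθ − a·ω_rod·sinφ = -1.982 m/s;  V_Py = rω cosθ + a·ω_rod·cosφ = -0.36025 m/s.
|V_P| = √(V_Px² + V_Py²) = 2.0144 m/s.

2.01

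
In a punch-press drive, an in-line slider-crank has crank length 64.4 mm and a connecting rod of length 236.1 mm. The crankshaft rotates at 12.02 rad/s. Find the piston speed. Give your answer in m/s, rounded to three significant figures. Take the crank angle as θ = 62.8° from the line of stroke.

ω = 12.02 rad/s
For an in-line slider-crank, x = r cosθ + √(L² − r² sin²θ), so v = −rω sinθ·[1 + r cosθ/√(L² − r² sin²θ)].
With r = 0.0644 m, L = 0.2361 m, θ = 62.8°: √(L² − r² sin²θ) = 0.22905 m.
v = −0.0644·12.02·0.88942·[1 + 0.0644·0.45710/0.22905] = -0.77697 m/s.
|v| = 0.77697 m/s.

0.777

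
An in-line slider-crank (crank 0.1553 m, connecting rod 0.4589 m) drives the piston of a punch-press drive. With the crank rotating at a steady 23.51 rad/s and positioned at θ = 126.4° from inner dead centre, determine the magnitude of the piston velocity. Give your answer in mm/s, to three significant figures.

ω = 23.51 rad/s
For an in-line slider-crank, x = r cosθ + √(L² − r² sin²θ), so v = −rω sinθ·[1 + r cosθ/√(L² − r² sin²θ)].
With r = 0.1553 m, L = 0.4589 m, θ = 126.4°: √(L² − r² sin²θ) = 0.44155 m.
v = −0.1553·23.51·0.80489·[1 + 0.1553·-0.59342/0.44155] = -2.3254 m/s.
|v| = 2.3254 m/s = 2325.4 mm/s.

2330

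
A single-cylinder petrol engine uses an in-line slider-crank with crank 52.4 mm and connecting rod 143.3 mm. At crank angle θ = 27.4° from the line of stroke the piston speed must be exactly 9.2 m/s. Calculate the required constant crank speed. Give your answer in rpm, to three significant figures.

2740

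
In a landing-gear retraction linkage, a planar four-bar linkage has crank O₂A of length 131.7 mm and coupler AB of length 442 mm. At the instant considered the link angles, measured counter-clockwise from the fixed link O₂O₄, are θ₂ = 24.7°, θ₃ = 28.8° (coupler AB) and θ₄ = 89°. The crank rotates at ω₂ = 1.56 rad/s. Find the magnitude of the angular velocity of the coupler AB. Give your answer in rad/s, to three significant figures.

0.483

ω₂ = 1.56 rad/s
Differentiating the loop-closure r₂e^{iθ₂}+r₃e^{iθ₃}=r₁+r₄e^{iθ₄} gives r₂ω₂e^{iθ₂}+r₃ω₃e^{iθ₃}=r₄ω₄e^{iθ₄}.
Eliminating the other unknown: ω₃ = r₂ω₂ sin(θ₄−θ₂) / [r₃ sin(θ₃−θ₄)].
Numerator sine = +0.90108; denominator sine = -0.86777.
Result = 0.1317·1.56·(+0.90108) / (0.442·(-0.86777)) = -0.48267 rad/s; magnitude 0.48267 rad/s.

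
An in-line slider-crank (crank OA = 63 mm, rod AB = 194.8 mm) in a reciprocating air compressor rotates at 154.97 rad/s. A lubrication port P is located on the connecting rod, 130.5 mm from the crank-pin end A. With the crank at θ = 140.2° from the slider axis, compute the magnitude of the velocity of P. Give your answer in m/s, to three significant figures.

5.75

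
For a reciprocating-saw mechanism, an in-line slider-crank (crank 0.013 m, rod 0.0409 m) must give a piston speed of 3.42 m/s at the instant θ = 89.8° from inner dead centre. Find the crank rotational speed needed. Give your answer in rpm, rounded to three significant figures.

2510

For an in-line slider-crank, |v_piston| = rω|sinθ|·[1 + r cosθ/√(L² − r² sin²θ)].
With r = 0.013 m, L = 0.0409 m, θ = 89.8°: the bracketed kinematic factor |dx/dθ| = 0.013015 m.
ω = v/|dx/dθ| = 3.42/0.013015 = 262.77 rad/s.
N = 60ω/(2π) = 2509.3 rpm.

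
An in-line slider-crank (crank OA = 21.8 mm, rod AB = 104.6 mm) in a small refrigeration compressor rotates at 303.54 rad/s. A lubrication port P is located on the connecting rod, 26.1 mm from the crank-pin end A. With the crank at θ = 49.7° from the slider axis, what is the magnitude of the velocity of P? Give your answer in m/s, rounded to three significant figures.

6.13

ω = 303.5 rad/s.  Crank-pin speed |V_A| = rω = 6.6172 m/s, perpendicular to OA.
Rod angle: sinφ = −(r/L) sinθ ⇒ φ = -9.146°; ω_rod = −rω cosθ/√(L²−r²sin²θ) = -41.444 rad/s.
V_P = V_A + ω_rod × AP, with AP = 0.0261 m along the rod.
Components: V_Px = −rω sinθ − a·ω_rod·sinφ = -5.2186 m/s;  V_Py = rω cosθ + a·ω_rod·cosφ = +3.212 m/s.
|V_P| = √(V_Px² + V_Py²) = 6.1279 m/s.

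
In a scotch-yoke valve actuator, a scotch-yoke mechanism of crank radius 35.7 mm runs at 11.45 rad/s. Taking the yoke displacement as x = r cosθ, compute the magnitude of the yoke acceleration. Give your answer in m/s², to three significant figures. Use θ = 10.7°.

ω = 11.45 rad/s
x = r cosθ ⇒ ẍ = −rω² cosθ (ω constant).
|a| = rω²|cosθ| = 0.0357·(11.45)²·|cos 10.7°| = 4.599 m/s².

4.60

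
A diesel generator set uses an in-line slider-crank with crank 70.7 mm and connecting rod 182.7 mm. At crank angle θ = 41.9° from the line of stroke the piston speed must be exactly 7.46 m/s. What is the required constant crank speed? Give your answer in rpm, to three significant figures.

For an in-line slider-crank, |v_piston| = rω|sinθ|·[1 + r cosθ/√(L² − r² sin²θ)].
With r = 0.0707 m, L = 0.1827 m, θ = 41.9°: the bracketed kinematic factor |dx/dθ| = 0.061293 m.
ω = v/|dx/dθ| = 7.46/0.061293 = 121.71 rad/s.
N = 60ω/(2π) = 1162.2 rpm.

1160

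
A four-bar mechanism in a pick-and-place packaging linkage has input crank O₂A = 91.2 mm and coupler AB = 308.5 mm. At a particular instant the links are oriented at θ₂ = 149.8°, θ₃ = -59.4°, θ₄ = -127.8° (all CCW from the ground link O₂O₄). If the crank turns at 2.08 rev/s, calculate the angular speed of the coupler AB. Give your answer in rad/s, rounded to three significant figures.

ω₂ = 13.07 rad/s (from 2.08 rev/s).
Differentiating the loop-closure r₂e^{iθ₂}+r₃e^{iθ₃}=r₁+r₄e^{iθ₄} gives r₂ω₂e^{iθ₂}+r₃ω₃e^{iθ₃}=r₄ω₄e^{iθ₄}.
Eliminating the other unknown: ω₃ = r₂ω₂ sin(θ₄−θ₂) / [r₃ sin(θ₃−θ₄)].
Numerator sine = +0.99122; denominator sine = +0.92978.
Result = 0.0912·13.07·(+0.99122) / (0.3085·(+0.92978)) = +4.1188 rad/s; magnitude 4.1188 rad/s.

4.12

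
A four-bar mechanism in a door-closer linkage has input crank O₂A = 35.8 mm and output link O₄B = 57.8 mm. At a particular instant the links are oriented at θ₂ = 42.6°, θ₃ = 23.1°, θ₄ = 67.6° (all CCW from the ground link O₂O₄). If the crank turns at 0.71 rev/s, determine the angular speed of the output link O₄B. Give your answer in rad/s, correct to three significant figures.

ω₂ = 4.461 rad/s (from 0.71 rev/s).
Differentiating the loop-closure r₂e^{iθ₂}+r₃e^{iθ₃}=r₁+r₄e^{iθ₄} gives r₂ω₂e^{iθ₂}+r₃ω₃e^{iθ₃}=r₄ω₄e^{iθ₄}.
Eliminating the other unknown: ω₄ = r₂ω₂ sin(θ₂−θ₃) / [r₄ sin(θ₄−θ₃)].
Numerator sine = +0.33381; denominator sine = +0.70091.
Result = 0.0358·4.461·(+0.33381) / (0.0578·(+0.70091)) = +1.3159 rad/s; magnitude 1.3159 rad/s.

1.32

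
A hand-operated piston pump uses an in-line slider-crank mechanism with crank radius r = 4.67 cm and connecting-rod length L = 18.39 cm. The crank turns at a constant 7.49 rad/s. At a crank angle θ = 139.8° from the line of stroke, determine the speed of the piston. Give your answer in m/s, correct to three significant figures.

0.181

ω = 7.49 rad/s
For an in-line slider-crank, x = r cosθ + √(L² − r² sin²θ), so v = −rω sinθ·[1 + r cosθ/√(L² − r² sin²θ)].
With r = 0.0467 m, L = 0.1839 m, θ = 139.8°: √(L² − r² sin²θ) = 0.18141 m.
v = −0.0467·7.49·0.64546·[1 + 0.0467·-0.76380/0.18141] = -0.18138 m/s.
|v| = 0.18138 m/s.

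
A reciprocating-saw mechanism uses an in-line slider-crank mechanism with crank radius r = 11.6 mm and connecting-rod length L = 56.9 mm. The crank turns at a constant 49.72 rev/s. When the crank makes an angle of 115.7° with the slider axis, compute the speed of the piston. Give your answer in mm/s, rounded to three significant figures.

2970

ω = 2π·49.7 = 312.4 rad/s
For an in-line slider-crank, x = r cosθ + √(L² − r² sin²θ), so v = −rω sinθ·[1 + r cosθ/√(L² − r² sin²θ)].
With r = 0.0116 m, L = 0.0569 m, θ = 115.7°: √(L² − r² sin²θ) = 0.055932 m.
v = −0.0116·312.4·0.90108·[1 + 0.0116·-0.43366/0.055932] = -2.9717 m/s.
|v| = 2.9717 m/s = 2971.7 mm/s.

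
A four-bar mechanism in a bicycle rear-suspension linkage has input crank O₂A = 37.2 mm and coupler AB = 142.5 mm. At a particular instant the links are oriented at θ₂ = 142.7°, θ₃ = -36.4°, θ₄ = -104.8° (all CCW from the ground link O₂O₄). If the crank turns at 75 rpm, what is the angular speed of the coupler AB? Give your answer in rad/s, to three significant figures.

ω₂ = 7.854 rad/s (from 75 rpm).
Differentiating the loop-closure r₂e^{iθ₂}+r₃e^{iθ₃}=r₁+r₄e^{iθ₄} gives r₂ω₂e^{iθ₂}+r₃ω₃e^{iθ₃}=r₄ω₄e^{iθ₄}.
Eliminating the other unknown: ω₃ = r₂ω₂ sin(θ₄−θ₂) / [r₃ sin(θ₃−θ₄)].
Numerator sine = +0.92388; denominator sine = +0.92978.
Result = 0.0372·7.854·(+0.92388) / (0.1425·(+0.92978)) = +2.0373 rad/s; magnitude 2.0373 rad/s.

2.04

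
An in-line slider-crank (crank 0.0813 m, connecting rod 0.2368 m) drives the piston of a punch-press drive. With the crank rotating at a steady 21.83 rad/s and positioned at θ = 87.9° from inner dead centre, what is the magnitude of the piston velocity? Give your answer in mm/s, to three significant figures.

ω = 21.83 rad/s
For an in-line slider-crank, x = r cosθ + √(L² − r² sin²θ), so v = −rω sinθ·[1 + r cosθ/√(L² − r² sin²θ)].
With r = 0.0813 m, L = 0.2368 m, θ = 87.9°: √(L² − r² sin²θ) = 0.22243 m.
v = −0.0813·21.83·0.99933·[1 + 0.0813·0.03664/0.22243] = -1.7973 m/s.
|v| = 1.7973 m/s = 1797.3 mm/s.

1800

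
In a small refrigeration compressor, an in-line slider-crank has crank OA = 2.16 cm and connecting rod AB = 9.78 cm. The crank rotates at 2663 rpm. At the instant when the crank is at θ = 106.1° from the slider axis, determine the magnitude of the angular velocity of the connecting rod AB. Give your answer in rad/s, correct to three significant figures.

ω = 278.9 rad/s (converted from 2663 rpm).
The rod makes angle φ with the slider axis where L sinφ = r sinθ; differentiating, L cosφ·φ̇ = r ω cosθ.
L cosφ = √(L² − r² sin²θ) = 0.095573 m.
|ω_rod| = r ω |cosθ| / √(L² − r² sin²θ) = 0.0216·278.9·0.27731/0.095573 = 17.478 rad/s.

17.5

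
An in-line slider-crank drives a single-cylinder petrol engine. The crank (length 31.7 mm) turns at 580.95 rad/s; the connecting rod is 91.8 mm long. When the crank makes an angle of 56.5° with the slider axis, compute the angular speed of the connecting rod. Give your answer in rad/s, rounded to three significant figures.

ω = 581 rad/s
The rod makes angle φ with the slider axis where L sinφ = r sinθ; differentiating, L cosφ·φ̇ = r ω cosθ.
L cosφ = √(L² − r² sin²θ) = 0.087912 m.
|ω_rod| = r ω |cosθ| / √(L² − r² sin²θ) = 0.0317·581·0.55194/0.087912 = 115.62 rad/s.

116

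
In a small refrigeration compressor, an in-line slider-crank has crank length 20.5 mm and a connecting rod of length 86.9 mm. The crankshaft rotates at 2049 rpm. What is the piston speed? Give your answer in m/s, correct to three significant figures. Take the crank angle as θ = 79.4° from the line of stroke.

ω = 2π·2049/60 = 214.6 rad/s
For an in-line slider-crank, x = r cosθ + √(L² − r² sin²θ), so v = −rω sinθ·[1 + r cosθ/√(L² − r² sin²θ)].
With r = 0.0205 m, L = 0.0869 m, θ = 79.4°: √(L² − r² sin²θ) = 0.084532 m.
v = −0.0205·214.6·0.98294·[1 + 0.0205·0.18395/0.084532] = -4.5165 m/s.
|v| = 4.5165 m/s.

4.52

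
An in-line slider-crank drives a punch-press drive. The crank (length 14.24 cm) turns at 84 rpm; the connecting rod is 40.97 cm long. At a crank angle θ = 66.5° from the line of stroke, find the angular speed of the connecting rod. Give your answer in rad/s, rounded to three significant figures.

1.29

ω = 8.796 rad/s (converted from 84 rpm).
The rod makes angle φ with the slider axis where L sinφ = r sinθ; differentiating, L cosφ·φ̇ = r ω cosθ.
L cosφ = √(L² − r² sin²θ) = 0.38833 m.
|ω_rod| = r ω |cosθ| / √(L² − r² sin²θ) = 0.1424·8.796·0.39875/0.38833 = 1.2862 rad/s.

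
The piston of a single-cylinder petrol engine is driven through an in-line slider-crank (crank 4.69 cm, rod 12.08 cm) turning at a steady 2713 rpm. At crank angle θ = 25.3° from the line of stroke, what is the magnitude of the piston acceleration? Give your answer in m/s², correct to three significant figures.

ω = 2π·2713/60 = 284.1 rad/s
x(θ) = r cosθ + √(L² − r² sin²θ); with ω constant, a = ω²·d²x/dθ².
d²x/dθ² = −r cosθ − r²(cos2θ)/√u − r⁴ sin²2θ/(4u^{3/2}),  u = L² − r² sin²θ = 0.0141909 m².
Substituting r = 0.0469 m, L = 0.1208 m, θ = 25.3°: d²x/dθ² = -0.054549 m.
a = ω²·d²x/dθ² = (284.1)²·(-0.054549) = -4402.9 m/s²;  |a| = 4402.9 m/s².

4400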